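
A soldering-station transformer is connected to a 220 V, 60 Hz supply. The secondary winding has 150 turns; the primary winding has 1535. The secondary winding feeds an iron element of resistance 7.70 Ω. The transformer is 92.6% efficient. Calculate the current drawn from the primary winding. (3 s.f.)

I_p ≈ 0.295 A

V_s = 220 × 150/1535 = 21.498 V.
I_s = V_s/R = 21.498/7.70 = 2.7920 A.
P_out = V_s I_s = 21.498 × 2.7920 = 60.023 W.
P_in = P_out/η = 60.023/0.926 = 64.820 W.
I_p = P_in/V_p = 64.820/220 = 0.295 A.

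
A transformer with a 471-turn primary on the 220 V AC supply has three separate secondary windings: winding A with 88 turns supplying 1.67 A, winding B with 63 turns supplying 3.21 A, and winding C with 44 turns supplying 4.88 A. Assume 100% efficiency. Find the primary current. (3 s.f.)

I_p ≈ 1.20 A

V_A = 220 × 88/471 = 41.104 V; V_B = 220 × 63/471 = 29.427 V; V_C = 220 × 44/471 = 20.552 V.
P_out = V_A I_A + V_B I_B + V_C I_C = 41.104×1.67 + 29.427×3.21 + 20.552×4.88 = 68.644 + 94.460 + 100.29 = 263.40 W.
Ideal ⇒ P_in = P_out, so I_p = P_out/V_p = 263.40/220 = 1.20 A.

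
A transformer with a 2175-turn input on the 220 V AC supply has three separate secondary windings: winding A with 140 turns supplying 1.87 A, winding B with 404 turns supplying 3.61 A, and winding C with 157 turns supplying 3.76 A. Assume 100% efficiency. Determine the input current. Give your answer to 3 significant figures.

I_in ≈ 1.06 A

V_A = 220 × 140/2175 = 14.161 V; V_B = 220 × 404/2175 = 40.864 V; V_C = 220 × 157/2175 = 15.880 V.
P_out = V_A I_A + V_B I_B + V_C I_C = 14.161×1.87 + 40.864×3.61 + 15.880×3.76 = 26.481 + 147.52 + 59.711 = 233.71 W.
Ideal ⇒ P_in = P_out, so I_in = P_out/V_in = 233.71/220 = 1.06 A.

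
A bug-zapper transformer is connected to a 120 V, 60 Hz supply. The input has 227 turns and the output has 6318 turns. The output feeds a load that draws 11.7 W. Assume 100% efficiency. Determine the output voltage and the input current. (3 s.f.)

V_out = V_in × N_out/N_in = 120 × 6318/227 = 3339.9 V.
I_out = P/V_out = 11.7/3339.9 = 0.0035031 A.
I_in = I_out × N_out/N_in = 0.0035031 × 6318/227 = 0.0975 A.

V_out ≈ 3340 V, I_in ≈ 0.0975 A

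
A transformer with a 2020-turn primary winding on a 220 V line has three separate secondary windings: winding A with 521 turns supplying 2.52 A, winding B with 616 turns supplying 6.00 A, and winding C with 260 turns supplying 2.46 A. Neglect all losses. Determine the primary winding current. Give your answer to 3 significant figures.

I_p ≈ 2.80 A

V_A = 220 × 521/2020 = 56.743 V; V_B = 220 × 616/2020 = 67.089 V; V_C = 220 × 260/2020 = 28.317 V.
P_out = V_A I_A + V_B I_B + V_C I_C = 56.743×2.52 + 67.089×6.00 + 28.317×2.46 = 142.99 + 402.53 + 69.659 = 615.19 W.
Ideal ⇒ P_in = P_out, so I_p = P_out/V_p = 615.19/220 = 2.80 A.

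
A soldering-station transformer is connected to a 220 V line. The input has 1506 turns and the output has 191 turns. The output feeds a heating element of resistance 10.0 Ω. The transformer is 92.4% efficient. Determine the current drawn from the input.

I_in ≈ 0.383 A

V_out = 220 × 191/1506 = 27.902 V.
I_out = V_out/R = 27.902/10.0 = 2.7902 A.
P_out = V_out I_out = 27.902 × 2.7902 = 77.851 W.
P_in = P_out/η = 77.851/0.924 = 84.254 W.
I_in = P_in/V_in = 84.254/220 = 0.383 A.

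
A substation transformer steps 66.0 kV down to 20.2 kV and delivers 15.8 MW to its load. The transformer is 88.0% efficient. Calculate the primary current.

I_p ≈ 272 A

P_in = P_out/η = 1.58×10^7/0.880 = 1.7955×10^7 W.
I_p = P_in/V_p = 1.7955×10^7/66000 = 272 A.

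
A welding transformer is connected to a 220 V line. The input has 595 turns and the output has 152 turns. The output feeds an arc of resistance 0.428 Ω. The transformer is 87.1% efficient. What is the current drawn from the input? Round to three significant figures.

I_in ≈ 38.5 A

V_out = 220 × 152/595 = 56.202 V.
I_out = V_out/R = 56.202/0.428 = 131.31 A.
P_out = V_out I_out = 56.202 × 131.31 = 7380.0 W.
P_in = P_out/η = 7380.0/0.871 = 8473.0 W.
I_in = P_in/V_in = 8473.0/220 = 38.5 A.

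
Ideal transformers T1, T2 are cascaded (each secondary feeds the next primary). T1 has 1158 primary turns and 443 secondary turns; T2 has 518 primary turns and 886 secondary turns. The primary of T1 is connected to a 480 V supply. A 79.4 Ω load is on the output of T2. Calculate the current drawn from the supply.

I_supply ≈ 2.59 A

After T1: V = 480.00 × 443/1158 = 183.63 V.
After T2: V = 183.63 × 886/518 = 314.08 V.
I_load = 314.08/79.4 = 3.9557 A, so P_out = 314.08 × 3.9557 = 1242.4 W.
All ideal ⇒ P_in = P_out, so I_supply = 1242.4/480 = 2.59 A.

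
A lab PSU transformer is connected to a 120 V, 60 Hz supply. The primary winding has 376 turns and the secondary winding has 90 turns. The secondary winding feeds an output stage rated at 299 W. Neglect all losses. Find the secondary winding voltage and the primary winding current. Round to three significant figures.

V_s = V_p × N_s/N_p = 120 × 90/376 = 28.723 V.
I_s = P/V_s = 299/28.723 = 10.410 A.
I_p = I_s × N_s/N_p = 10.410 × 90/376 = 2.49 A.

V_s ≈ 28.7 V, I_p ≈ 2.49 A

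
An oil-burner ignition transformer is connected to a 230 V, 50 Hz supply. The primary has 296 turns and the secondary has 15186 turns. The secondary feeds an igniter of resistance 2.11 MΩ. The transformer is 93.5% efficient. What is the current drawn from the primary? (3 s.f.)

V_s = 230 × 15186/296 = 11800 V.
I_s = V_s/R = 11800/(2.11×10^6) = 0.0055924 A.
P_out = V_s I_s = 11800 × 0.0055924 = 65.990 W.
P_in = P_out/η = 65.990/0.935 = 70.577 W.
I_p = P_in/V_p = 70.577/230 = 0.307 A.

I_p ≈ 0.307 A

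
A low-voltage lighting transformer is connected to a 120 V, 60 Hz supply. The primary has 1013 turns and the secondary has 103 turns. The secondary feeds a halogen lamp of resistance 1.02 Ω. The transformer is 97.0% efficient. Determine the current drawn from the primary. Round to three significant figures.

V_s = 120 × 103/1013 = 12.201 V.
I_s = V_s/R = 12.201/1.02 = 11.962 A.
P_out = V_s I_s = 12.201 × 11.962 = 145.95 W.
P_in = P_out/η = 145.95/0.970 = 150.47 W.
I_p = P_in/V_p = 150.47/120 = 1.25 A.

I_p ≈ 1.25 A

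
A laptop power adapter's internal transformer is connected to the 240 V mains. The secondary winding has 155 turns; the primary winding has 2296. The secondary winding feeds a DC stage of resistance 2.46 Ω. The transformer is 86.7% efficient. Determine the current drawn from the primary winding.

V_s = 240 × 155/2296 = 16.202 V.
I_s = V_s/R = 16.202/2.46 = 6.5862 A.
P_out = V_s I_s = 16.202 × 6.5862 = 106.71 W.
P_in = P_out/η = 106.71/0.867 = 123.08 W.
I_p = P_in/V_p = 123.08/240 = 0.513 A.

I_p ≈ 0.513 A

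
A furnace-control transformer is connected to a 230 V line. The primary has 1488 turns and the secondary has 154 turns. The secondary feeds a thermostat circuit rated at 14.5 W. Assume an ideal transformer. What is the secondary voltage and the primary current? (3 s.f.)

V_s ≈ 23.8 V, I_p ≈ 0.0630 A

V_s = V_p × N_s/N_p = 230 × 154/1488 = 23.804 V.
I_s = P/V_s = 14.5/23.804 = 0.60915 A.
I_p = I_s × N_s/N_p = 0.60915 × 154/1488 = 0.0630 A.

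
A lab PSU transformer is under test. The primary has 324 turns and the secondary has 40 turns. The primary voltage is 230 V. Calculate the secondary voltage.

V_s/V_p = N_s/N_p, so V_s = 230 × 40/324 = 28.4 V.

V_s ≈ 28.4 V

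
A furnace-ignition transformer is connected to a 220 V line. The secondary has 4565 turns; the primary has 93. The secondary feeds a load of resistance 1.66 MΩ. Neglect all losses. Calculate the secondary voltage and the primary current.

V_s = V_p × N_s/N_p = 220 × 4565/93 = 10799 V.
I_s = V_s/R = 10799/(1.66×10^6) = 0.0065054 A.
I_p = I_s × N_s/N_p = 0.0065054 × 4565/93 = 0.319 A.

V_s ≈ 10800 V, I_p ≈ 0.319 A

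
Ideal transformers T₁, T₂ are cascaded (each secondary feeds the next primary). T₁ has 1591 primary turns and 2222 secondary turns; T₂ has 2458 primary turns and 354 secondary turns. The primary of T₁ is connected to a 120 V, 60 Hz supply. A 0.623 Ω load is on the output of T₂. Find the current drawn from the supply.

I_supply ≈ 7.79 A

After T₁: V = 120.00 × 2222/1591 = 167.59 V.
After T₂: V = 167.59 × 354/2458 = 24.137 V.
I_load = 24.137/0.623 = 38.743 A, so P_out = 24.137 × 38.743 = 935.11 W.
All ideal ⇒ P_in = P_out, so I_supply = 935.11/120 = 7.79 A.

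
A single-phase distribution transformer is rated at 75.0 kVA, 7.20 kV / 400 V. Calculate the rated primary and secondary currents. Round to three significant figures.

I_p ≈ 10.4 A, I_s ≈ 188 A

I_p = S/V_p = 75000/7200 = 10.4 A.
I_s = S/V_s = 75000/400 = 188 A.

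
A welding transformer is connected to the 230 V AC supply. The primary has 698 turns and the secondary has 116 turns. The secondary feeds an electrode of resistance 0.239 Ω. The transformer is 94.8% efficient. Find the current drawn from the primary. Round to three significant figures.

I_p ≈ 28.0 A

V_s = 230 × 116/698 = 38.223 V.
I_s = V_s/R = 38.223/0.239 = 159.93 A.
P_out = V_s I_s = 38.223 × 159.93 = 6113.1 W.
P_in = P_out/η = 6113.1/0.948 = 6448.4 W.
I_p = P_in/V_p = 6448.4/230 = 28.0 A.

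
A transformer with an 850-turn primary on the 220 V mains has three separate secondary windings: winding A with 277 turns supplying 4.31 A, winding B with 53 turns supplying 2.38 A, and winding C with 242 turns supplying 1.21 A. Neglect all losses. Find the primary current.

I_p ≈ 1.90 A

V_A = 220 × 277/850 = 71.694 V; V_B = 220 × 53/850 = 13.718 V; V_C = 220 × 242/850 = 62.635 V.
P_out = V_A I_A + V_B I_B + V_C I_C = 71.694×4.31 + 13.718×2.38 + 62.635×1.21 = 309.00 + 32.648 + 75.789 = 417.44 W.
Ideal ⇒ P_in = P_out, so I_p = P_out/V_p = 417.44/220 = 1.90 A.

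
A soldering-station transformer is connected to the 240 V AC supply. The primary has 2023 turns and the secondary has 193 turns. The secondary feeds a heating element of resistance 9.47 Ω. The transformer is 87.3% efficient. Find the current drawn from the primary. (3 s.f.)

I_p ≈ 0.264 A

V_s = 240 × 193/2023 = 22.897 V.
I_s = V_s/R = 22.897/9.47 = 2.4178 A.
P_out = V_s I_s = 22.897 × 2.4178 = 55.360 W.
P_in = P_out/η = 55.360/0.873 = 63.413 W.
I_p = P_in/V_p = 63.413/240 = 0.264 A.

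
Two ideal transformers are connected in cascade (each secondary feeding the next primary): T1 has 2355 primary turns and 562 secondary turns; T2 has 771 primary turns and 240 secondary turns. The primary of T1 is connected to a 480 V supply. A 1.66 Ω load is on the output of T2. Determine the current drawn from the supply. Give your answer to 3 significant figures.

I_supply ≈ 1.60 A

After T1: V = 480.00 × 562/2355 = 114.55 V.
After T2: V = 114.55 × 240/771 = 35.657 V.
I_load = 35.657/1.66 = 21.480 A, so P_out = 35.657 × 21.480 = 765.91 W.
All ideal ⇒ P_in = P_out, so I_supply = 765.91/480 = 1.60 A.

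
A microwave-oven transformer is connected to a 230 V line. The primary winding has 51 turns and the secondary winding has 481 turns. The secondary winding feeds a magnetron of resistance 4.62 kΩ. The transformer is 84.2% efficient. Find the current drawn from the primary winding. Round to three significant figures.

I_p ≈ 5.26 A

V_s = 230 × 481/51 = 2169.2 V.
I_s = V_s/R = 2169.2/4620 = 0.46953 A.
P_out = V_s I_s = 2169.2 × 0.46953 = 1018.5 W.
P_in = P_out/η = 1018.5/0.842 = 1209.6 W.
I_p = P_in/V_p = 1209.6/230 = 5.26 A.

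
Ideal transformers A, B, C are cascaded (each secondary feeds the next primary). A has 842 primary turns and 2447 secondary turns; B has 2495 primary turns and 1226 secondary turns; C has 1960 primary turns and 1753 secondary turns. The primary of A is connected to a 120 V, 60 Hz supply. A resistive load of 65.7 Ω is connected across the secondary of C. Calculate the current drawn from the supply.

I_supply ≈ 2.98 A

After A: V = 120.00 × 2447/842 = 348.74 V.
After B: V = 348.74 × 1226/2495 = 171.37 V.
After C: V = 171.37 × 1753/1960 = 153.27 V.
I_load = 153.27/65.7 = 2.3328 A, so P_out = 153.27 × 2.3328 = 357.55 W.
All ideal ⇒ P_in = P_out, so I_supply = 357.55/120 = 2.98 A.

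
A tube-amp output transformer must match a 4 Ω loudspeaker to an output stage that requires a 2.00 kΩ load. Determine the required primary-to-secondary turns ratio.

N_p/N_s ≈ 22.4

Z_p/Z_s = (N_p/N_s)², so N_p/N_s = √(2000/4) = √500 = 22.4.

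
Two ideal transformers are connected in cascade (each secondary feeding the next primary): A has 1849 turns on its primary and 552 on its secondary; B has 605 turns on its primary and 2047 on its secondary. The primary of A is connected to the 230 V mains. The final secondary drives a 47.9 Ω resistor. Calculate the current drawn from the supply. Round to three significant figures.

After A: V = 230.00 × 552/1849 = 68.664 V.
After B: V = 68.664 × 2047/605 = 232.32 V.
I_load = 232.32/47.9 = 4.8502 A, so P_out = 232.32 × 4.8502 = 1126.8 W.
All ideal ⇒ P_in = P_out, so I_supply = 1126.8/230 = 4.90 A.

I_supply ≈ 4.90 A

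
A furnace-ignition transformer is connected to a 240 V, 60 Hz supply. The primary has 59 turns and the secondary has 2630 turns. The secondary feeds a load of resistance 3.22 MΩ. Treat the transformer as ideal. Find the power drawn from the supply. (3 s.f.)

V_s = V_p × N_s/N_p = 240 × 2630/59 = 10698 V.
I_s = V_s/R = 10698/(3.22×10^6) = 0.0033225 A.
I_p = I_s × N_s/N_p = 0.0033225 × 2630/59 = 0.14810 A.
P = V_p I_p = 240 × 0.14810 = 35.5 W.

P ≈ 35.5 W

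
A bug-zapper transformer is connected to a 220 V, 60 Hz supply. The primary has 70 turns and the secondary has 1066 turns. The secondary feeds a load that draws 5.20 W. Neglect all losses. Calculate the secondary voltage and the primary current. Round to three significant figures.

V_s ≈ 3350 V, I_p ≈ 0.0236 A

V_s = V_p × N_s/N_p = 220 × 1066/70 = 3350.3 V.
I_s = P/V_s = 5.20/3350.3 = 0.0015521 A.
I_p = I_s × N_s/N_p = 0.0015521 × 1066/70 = 0.0236 A.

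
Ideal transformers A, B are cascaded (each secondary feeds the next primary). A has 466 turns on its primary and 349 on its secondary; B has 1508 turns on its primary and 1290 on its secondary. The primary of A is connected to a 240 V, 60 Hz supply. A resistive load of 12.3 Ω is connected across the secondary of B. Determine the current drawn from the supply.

I_supply ≈ 8.01 A

Secondary of A: V = 240.00 × 349/466 = 179.74 V.
Secondary of B: V = 179.74 × 1290/1508 = 153.76 V.
I_load = 153.76/12.3 = 12.501 A, so P_out = 153.76 × 12.501 = 1922.1 W.
All ideal ⇒ P_in = P_out, so I_supply = 1922.1/240 = 8.01 A.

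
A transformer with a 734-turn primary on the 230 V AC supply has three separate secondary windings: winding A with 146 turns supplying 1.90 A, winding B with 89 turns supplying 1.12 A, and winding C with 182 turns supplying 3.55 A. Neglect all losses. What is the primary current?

V_A = 230 × 146/734 = 45.749 V; V_B = 230 × 89/734 = 27.888 V; V_C = 230 × 182/734 = 57.030 V.
P_out = V_A I_A + V_B I_B + V_C I_C = 45.749×1.90 + 27.888×1.12 + 57.030×3.55 = 86.924 + 31.235 + 202.46 = 320.61 W.
Ideal ⇒ P_in = P_out, so I_p = P_out/V_p = 320.61/230 = 1.39 A.

I_p ≈ 1.39 A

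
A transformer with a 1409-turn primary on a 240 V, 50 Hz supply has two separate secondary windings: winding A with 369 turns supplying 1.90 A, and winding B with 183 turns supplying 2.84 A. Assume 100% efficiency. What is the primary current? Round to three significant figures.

V_A = 240 × 369/1409 = 62.853 V; V_B = 240 × 183/1409 = 31.171 V.
P_out = V_A I_A + V_B I_B = 62.853×1.90 + 31.171×2.84 = 119.42 + 88.526 = 207.95 W.
Ideal ⇒ P_in = P_out, so I_p = P_out/V_p = 207.95/240 = 0.866 A.

I_p ≈ 0.866 A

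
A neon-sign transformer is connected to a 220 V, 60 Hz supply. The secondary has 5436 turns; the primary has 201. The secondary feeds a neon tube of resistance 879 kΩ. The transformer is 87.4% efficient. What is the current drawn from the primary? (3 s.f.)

I_p ≈ 0.209 A

V_s = 220 × 5436/201 = 5949.9 V.
I_s = V_s/R = 5949.9/879000 = 0.0067689 A.
P_out = V_s I_s = 5949.9 × 0.0067689 = 40.274 W.
P_in = P_out/η = 40.274/0.874 = 46.080 W.
I_p = P_in/V_p = 46.080/220 = 0.209 A.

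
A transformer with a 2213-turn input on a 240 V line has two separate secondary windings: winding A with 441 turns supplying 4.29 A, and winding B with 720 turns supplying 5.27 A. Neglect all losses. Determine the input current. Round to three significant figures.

I_in ≈ 2.57 A

V_A = 240 × 441/2213 = 47.826 V; V_B = 240 × 720/2213 = 78.084 V.
P_out = V_A I_A + V_B I_B = 47.826×4.29 + 78.084×5.27 = 205.18 + 411.50 = 616.68 W.
Ideal ⇒ P_in = P_out, so I_in = P_out/V_in = 616.68/240 = 2.57 A.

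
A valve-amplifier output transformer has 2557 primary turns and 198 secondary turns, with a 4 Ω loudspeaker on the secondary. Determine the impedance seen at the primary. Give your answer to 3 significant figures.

Z_p ≈ 667 Ω

Z_p = (N_p/N_s)² × Z_s = (2557/198)² × 4 = 667 Ω.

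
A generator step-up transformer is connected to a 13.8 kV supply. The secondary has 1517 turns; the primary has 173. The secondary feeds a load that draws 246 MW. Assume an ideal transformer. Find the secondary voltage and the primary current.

V_s = V_p × N_s/N_p = 13800 × 1517/173 = 121010 V.
I_s = P/V_s = 2.46×10^8/121010 = 2032.9 A.
I_p = I_s × N_s/N_p = 2032.9 × 1517/173 = 17800 A.

V_s ≈ 121000 V, I_p ≈ 17800 A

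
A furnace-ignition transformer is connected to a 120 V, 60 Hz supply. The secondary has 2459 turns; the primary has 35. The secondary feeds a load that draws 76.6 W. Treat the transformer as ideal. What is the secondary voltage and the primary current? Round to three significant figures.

V_s ≈ 8430 V, I_p ≈ 0.638 A

V_s = V_p × N_s/N_p = 120 × 2459/35 = 8430.9 V.
I_s = P/V_s = 76.6/8430.9 = 0.0090857 A.
I_p = I_s × N_s/N_p = 0.0090857 × 2459/35 = 0.638 A.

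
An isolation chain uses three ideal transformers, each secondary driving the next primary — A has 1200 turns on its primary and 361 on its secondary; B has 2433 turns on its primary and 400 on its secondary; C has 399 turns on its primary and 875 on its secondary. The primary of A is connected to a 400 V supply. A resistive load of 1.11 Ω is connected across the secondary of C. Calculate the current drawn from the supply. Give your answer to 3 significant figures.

After A: V = 400.00 × 361/1200 = 120.33 V.
After B: V = 120.33 × 400/2433 = 19.784 V.
After C: V = 19.784 × 875/399 = 43.385 V.
I_load = 43.385/1.11 = 39.086 A, so P_out = 43.385 × 39.086 = 1695.7 W.
All ideal ⇒ P_in = P_out, so I_supply = 1695.7/400 = 4.24 A.

I_supply ≈ 4.24 A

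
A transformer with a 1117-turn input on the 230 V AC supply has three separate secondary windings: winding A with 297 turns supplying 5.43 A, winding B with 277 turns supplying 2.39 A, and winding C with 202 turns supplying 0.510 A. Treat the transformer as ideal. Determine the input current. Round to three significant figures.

I_in ≈ 2.13 A

V_A = 230 × 297/1117 = 61.155 V; V_B = 230 × 277/1117 = 57.037 V; V_C = 230 × 202/1117 = 41.594 V.
P_out = V_A I_A + V_B I_B + V_C I_C = 61.155×5.43 + 57.037×2.39 + 41.594×0.510 = 332.07 + 136.32 + 21.213 = 489.60 W.
Ideal ⇒ P_in = P_out, so I_in = P_out/V_in = 489.60/230 = 2.13 A.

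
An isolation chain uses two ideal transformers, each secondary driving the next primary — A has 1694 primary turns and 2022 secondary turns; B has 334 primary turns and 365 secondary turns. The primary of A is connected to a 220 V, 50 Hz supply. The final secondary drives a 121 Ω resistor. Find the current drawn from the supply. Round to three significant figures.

After A: V = 220.00 × 2022/1694 = 262.60 V.
After B: V = 262.60 × 365/334 = 286.97 V.
I_load = 286.97/121 = 2.3717 A, so P_out = 286.97 × 2.3717 = 680.59 W.
All ideal ⇒ P_in = P_out, so I_supply = 680.59/220 = 3.09 A.

I_supply ≈ 3.09 A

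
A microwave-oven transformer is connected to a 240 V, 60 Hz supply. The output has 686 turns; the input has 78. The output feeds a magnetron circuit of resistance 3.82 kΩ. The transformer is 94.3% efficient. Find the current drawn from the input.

V_out = 240 × 686/78 = 2110.8 V.
I_out = V_out/R = 2110.8/3820 = 0.55256 A.
P_out = V_out I_out = 2110.8 × 0.55256 = 1166.3 W.
P_in = P_out/η = 1166.3/0.943 = 1236.8 W.
I_in = P_in/V_in = 1236.8/240 = 5.15 A.

I_in ≈ 5.15 A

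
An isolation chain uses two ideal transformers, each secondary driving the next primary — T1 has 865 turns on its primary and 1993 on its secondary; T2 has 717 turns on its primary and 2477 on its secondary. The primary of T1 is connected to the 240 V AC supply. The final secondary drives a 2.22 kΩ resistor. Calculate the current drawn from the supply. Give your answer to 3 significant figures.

I_supply ≈ 6.85 A

Secondary of T1: V = 240.00 × 1993/865 = 552.97 V.
Secondary of T2: V = 552.97 × 2477/717 = 1910.3 V.
I_load = 1910.3/2220 = 0.86051 A, so P_out = 1910.3 × 0.86051 = 1643.9 W.
All ideal ⇒ P_in = P_out, so I_supply = 1643.9/240 = 6.85 A.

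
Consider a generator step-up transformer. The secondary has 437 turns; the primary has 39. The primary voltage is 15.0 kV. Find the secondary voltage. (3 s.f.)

V_s/V_p = N_s/N_p, so V_s = 15000 × 437/39 = 168000 V.

V_s ≈ 168000 V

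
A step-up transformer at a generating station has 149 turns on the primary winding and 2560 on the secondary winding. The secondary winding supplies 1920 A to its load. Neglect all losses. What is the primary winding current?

For an ideal transformer I_p/I_s = N_s/N_p, so I_p = 1920 × 2560/149 = 33000 A.

I_p ≈ 33000 A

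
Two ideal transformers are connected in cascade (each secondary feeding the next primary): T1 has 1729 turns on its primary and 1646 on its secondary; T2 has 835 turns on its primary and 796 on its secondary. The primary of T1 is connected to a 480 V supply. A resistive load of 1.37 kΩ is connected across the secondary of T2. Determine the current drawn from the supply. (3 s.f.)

Secondary of T1: V = 480.00 × 1646/1729 = 456.96 V.
Secondary of T2: V = 456.96 × 796/835 = 435.61 V.
I_load = 435.61/1370 = 0.31797 A, so P_out = 435.61 × 0.31797 = 138.51 W.
All ideal ⇒ P_in = P_out, so I_supply = 138.51/480 = 0.289 A.

I_supply ≈ 0.289 A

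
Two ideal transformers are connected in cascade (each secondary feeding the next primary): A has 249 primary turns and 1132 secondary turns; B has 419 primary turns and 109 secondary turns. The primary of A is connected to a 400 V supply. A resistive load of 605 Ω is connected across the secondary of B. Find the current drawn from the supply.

I_supply ≈ 0.925 A

Secondary of A: V = 400.00 × 1132/249 = 1818.5 V.
Secondary of B: V = 1818.5 × 109/419 = 473.06 V.
I_load = 473.06/605 = 0.78192 A, so P_out = 473.06 × 0.78192 = 369.90 W.
All ideal ⇒ P_in = P_out, so I_supply = 369.90/400 = 0.925 A.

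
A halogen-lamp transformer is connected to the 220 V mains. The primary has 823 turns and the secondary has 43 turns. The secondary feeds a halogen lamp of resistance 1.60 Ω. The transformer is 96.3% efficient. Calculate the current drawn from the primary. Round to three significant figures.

V_s = 220 × 43/823 = 11.495 V.
I_s = V_s/R = 11.495/1.60 = 7.1841 A.
P_out = V_s I_s = 11.495 × 7.1841 = 82.578 W.
P_in = P_out/η = 82.578/0.963 = 85.750 W.
I_p = P_in/V_p = 85.750/220 = 0.390 A.

I_p ≈ 0.390 A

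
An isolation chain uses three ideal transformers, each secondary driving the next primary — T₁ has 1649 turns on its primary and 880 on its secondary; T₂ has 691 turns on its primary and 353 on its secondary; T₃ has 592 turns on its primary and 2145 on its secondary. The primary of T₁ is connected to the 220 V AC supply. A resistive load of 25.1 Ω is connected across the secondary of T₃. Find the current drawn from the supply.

Secondary of T₁: V = 220.00 × 880/1649 = 117.40 V.
Secondary of T₂: V = 117.40 × 353/691 = 59.977 V.
Secondary of T₃: V = 59.977 × 2145/592 = 217.31 V.
I_load = 217.31/25.1 = 8.6579 A, so P_out = 217.31 × 8.6579 = 1881.5 W.
All ideal ⇒ P_in = P_out, so I_supply = 1881.5/220 = 8.55 A.

I_supply ≈ 8.55 A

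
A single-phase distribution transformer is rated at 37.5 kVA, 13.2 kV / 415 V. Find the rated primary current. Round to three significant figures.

I_p ≈ 2.84 A

I_p = S/V_p = 37500/13200 = 2.84 A.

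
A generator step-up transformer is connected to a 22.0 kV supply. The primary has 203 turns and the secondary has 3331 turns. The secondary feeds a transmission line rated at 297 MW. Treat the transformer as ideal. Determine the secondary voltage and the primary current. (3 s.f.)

V_s = V_p × N_s/N_p = 22000 × 3331/203 = 361000 V.
I_s = P/V_s = 2.97×10^8/361000 = 822.73 A.
I_p = I_s × N_s/N_p = 822.73 × 3331/203 = 13500 A.

V_s ≈ 361000 V, I_p ≈ 13500 A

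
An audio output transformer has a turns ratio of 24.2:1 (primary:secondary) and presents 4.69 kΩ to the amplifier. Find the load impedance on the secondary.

Z_s = Z_p/(N_p/N_s)² = 4690/24.2² = 8.01 Ω.

Z_s ≈ 8.01 Ω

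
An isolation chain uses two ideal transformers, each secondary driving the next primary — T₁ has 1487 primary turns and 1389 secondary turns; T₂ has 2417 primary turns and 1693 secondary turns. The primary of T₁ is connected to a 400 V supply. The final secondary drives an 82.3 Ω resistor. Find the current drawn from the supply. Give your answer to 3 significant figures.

I_supply ≈ 2.08 A

Secondary of T₁: V = 400.00 × 1389/1487 = 373.64 V.
Secondary of T₂: V = 373.64 × 1693/2417 = 261.72 V.
I_load = 261.72/82.3 = 3.1800 A, so P_out = 261.72 × 3.1800 = 832.27 W.
All ideal ⇒ P_in = P_out, so I_supply = 832.27/400 = 2.08 A.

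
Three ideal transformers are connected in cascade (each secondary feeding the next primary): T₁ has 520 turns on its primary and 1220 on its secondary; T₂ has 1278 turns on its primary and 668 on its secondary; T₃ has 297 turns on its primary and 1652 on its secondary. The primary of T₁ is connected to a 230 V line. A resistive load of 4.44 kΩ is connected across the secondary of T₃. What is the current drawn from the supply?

I_supply ≈ 2.41 A

After T₁: V = 230.00 × 1220/520 = 539.62 V.
After T₂: V = 539.62 × 668/1278 = 282.05 V.
After T₃: V = 282.05 × 1652/297 = 1568.9 V.
I_load = 1568.9/4440 = 0.35335 A, so P_out = 1568.9 × 0.35335 = 554.35 W.
All ideal ⇒ P_in = P_out, so I_supply = 554.35/230 = 2.41 A.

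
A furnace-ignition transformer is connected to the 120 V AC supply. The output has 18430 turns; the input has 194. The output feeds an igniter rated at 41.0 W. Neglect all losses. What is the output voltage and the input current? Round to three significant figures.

V_out = V_in × N_out/N_in = 120 × 18430/194 = 11400 V.
I_out = P/V_out = 41.0/11400 = 0.0035965 A.
I_in = I_out × N_out/N_in = 0.0035965 × 18430/194 = 0.342 A.

V_out ≈ 11400 V, I_in ≈ 0.342 A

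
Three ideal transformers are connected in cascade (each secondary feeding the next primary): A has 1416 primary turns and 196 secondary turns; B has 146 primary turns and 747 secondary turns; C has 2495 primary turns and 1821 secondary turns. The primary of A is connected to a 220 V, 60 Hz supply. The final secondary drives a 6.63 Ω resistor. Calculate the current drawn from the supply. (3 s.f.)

After A: V = 220.00 × 196/1416 = 30.452 V.
After B: V = 30.452 × 747/146 = 155.81 V.
After C: V = 155.81 × 1821/2495 = 113.72 V.
I_load = 113.72/6.63 = 17.152 A, so P_out = 113.72 × 17.152 = 1950.4 W.
All ideal ⇒ P_in = P_out, so I_supply = 1950.4/220 = 8.87 A.

I_supply ≈ 8.87 A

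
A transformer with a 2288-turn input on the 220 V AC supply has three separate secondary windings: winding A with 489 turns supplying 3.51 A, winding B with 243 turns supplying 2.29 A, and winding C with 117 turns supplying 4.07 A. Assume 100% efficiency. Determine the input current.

V_A = 220 × 489/2288 = 47.019 V; V_B = 220 × 243/2288 = 23.365 V; V_C = 220 × 117/2288 = 11.250 V.
P_out = V_A I_A + V_B I_B + V_C I_C = 47.019×3.51 + 23.365×2.29 + 11.250×4.07 = 165.04 + 53.507 + 45.788 = 264.33 W.
Ideal ⇒ P_in = P_out, so I_in = P_out/V_in = 264.33/220 = 1.20 A.

I_in ≈ 1.20 A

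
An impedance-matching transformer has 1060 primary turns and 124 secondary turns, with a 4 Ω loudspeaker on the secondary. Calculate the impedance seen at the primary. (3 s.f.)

Z_p = (N_p/N_s)² × Z_s = (1060/124)² × 4 = 292 Ω.

Z_p ≈ 292 Ω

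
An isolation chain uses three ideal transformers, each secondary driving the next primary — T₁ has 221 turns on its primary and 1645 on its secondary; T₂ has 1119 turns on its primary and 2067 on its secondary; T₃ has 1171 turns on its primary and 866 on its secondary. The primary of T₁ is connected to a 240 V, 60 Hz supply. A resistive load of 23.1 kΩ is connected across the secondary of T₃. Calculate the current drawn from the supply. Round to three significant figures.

Secondary of T₁: V = 240.00 × 1645/221 = 1786.4 V.
Secondary of T₂: V = 1786.4 × 2067/1119 = 3299.9 V.
Secondary of T₃: V = 3299.9 × 866/1171 = 2440.4 V.
I_load = 2440.4/23100 = 0.10564 A, so P_out = 2440.4 × 0.10564 = 257.81 W.
All ideal ⇒ P_in = P_out, so I_supply = 257.81/240 = 1.07 A.

I_supply ≈ 1.07 A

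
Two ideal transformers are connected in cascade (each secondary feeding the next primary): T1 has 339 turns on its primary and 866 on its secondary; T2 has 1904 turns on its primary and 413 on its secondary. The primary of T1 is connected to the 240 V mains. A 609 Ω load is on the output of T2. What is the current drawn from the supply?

I_supply ≈ 0.121 A

Secondary of T1: V = 240.00 × 866/339 = 613.10 V.
Secondary of T2: V = 613.10 × 413/1904 = 132.99 V.
I_load = 132.99/609 = 0.21837 A, so P_out = 132.99 × 0.21837 = 29.041 W.
All ideal ⇒ P_in = P_out, so I_supply = 29.041/240 = 0.121 A.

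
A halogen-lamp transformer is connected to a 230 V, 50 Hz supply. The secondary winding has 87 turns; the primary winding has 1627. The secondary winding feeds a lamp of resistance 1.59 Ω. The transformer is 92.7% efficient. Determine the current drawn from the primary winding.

I_p ≈ 0.446 A

V_s = 230 × 87/1627 = 12.299 V.
I_s = V_s/R = 12.299/1.59 = 7.7350 A.
P_out = V_s I_s = 12.299 × 7.7350 = 95.131 W.
P_in = P_out/η = 95.131/0.927 = 102.62 W.
I_p = P_in/V_p = 102.62/230 = 0.446 A.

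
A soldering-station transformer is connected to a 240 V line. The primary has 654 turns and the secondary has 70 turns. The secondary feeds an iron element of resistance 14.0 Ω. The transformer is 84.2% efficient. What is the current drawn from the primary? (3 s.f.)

V_s = 240 × 70/654 = 25.688 V.
I_s = V_s/R = 25.688/14.0 = 1.8349 A.
P_out = V_s I_s = 25.688 × 1.8349 = 47.134 W.
P_in = P_out/η = 47.134/0.842 = 55.979 W.
I_p = P_in/V_p = 55.979/240 = 0.233 A.

I_p ≈ 0.233 A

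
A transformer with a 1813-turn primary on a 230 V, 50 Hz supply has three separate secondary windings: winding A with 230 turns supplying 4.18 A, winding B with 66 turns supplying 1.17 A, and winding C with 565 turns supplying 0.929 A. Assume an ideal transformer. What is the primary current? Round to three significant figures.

V_A = 230 × 230/1813 = 29.178 V; V_B = 230 × 66/1813 = 8.3729 V; V_C = 230 × 565/1813 = 71.677 V.
P_out = V_A I_A + V_B I_B + V_C I_C = 29.178×4.18 + 8.3729×1.17 + 71.677×0.929 = 121.96 + 9.7962 + 66.588 = 198.35 W.
Ideal ⇒ P_in = P_out, so I_p = P_out/V_p = 198.35/230 = 0.862 A.

I_p ≈ 0.862 A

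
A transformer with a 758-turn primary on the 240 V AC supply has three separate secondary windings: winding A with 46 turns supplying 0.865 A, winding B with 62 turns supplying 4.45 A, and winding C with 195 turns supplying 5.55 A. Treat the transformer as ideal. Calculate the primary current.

V_A = 240 × 46/758 = 14.565 V; V_B = 240 × 62/758 = 19.631 V; V_C = 240 × 195/758 = 61.741 V.
P_out = V_A I_A + V_B I_B + V_C I_C = 14.565×0.865 + 19.631×4.45 + 61.741×5.55 = 12.598 + 87.356 + 342.66 = 442.62 W.
Ideal ⇒ P_in = P_out, so I_p = P_out/V_p = 442.62/240 = 1.84 A.

I_p ≈ 1.84 A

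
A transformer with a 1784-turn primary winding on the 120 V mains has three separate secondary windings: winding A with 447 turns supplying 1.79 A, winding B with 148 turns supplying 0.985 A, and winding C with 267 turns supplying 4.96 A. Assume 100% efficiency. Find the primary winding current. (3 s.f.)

V_A = 120 × 447/1784 = 30.067 V; V_B = 120 × 148/1784 = 9.9552 V; V_C = 120 × 267/1784 = 17.960 V.
P_out = V_A I_A + V_B I_B + V_C I_C = 30.067×1.79 + 9.9552×0.985 + 17.960×4.96 = 53.820 + 9.8058 + 89.080 = 152.71 W.
Ideal ⇒ P_in = P_out, so I_p = P_out/V_p = 152.71/120 = 1.27 A.

I_p ≈ 1.27 A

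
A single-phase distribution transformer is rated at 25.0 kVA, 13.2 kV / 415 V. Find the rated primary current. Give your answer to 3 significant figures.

I_p ≈ 1.89 A

I_p = S/V_p = 25000/13200 = 1.89 A.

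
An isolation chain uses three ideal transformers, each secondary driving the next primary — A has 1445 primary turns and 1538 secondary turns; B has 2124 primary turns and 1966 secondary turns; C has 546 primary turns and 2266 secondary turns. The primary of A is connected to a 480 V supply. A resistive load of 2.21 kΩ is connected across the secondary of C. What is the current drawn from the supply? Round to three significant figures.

I_supply ≈ 3.63 A

After A: V = 480.00 × 1538/1445 = 510.89 V.
After B: V = 510.89 × 1966/2124 = 472.89 V.
After C: V = 472.89 × 2266/546 = 1962.6 V.
I_load = 1962.6/2210 = 0.88804 A, so P_out = 1962.6 × 0.88804 = 1742.8 W.
All ideal ⇒ P_in = P_out, so I_supply = 1742.8/480 = 3.63 A.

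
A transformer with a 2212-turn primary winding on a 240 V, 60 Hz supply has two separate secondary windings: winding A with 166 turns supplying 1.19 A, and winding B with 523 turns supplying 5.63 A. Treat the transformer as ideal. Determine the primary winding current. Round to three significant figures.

I_p ≈ 1.42 A

V_A = 240 × 166/2212 = 18.011 V; V_B = 240 × 523/2212 = 56.745 V.
P_out = V_A I_A + V_B I_B = 18.011×1.19 + 56.745×5.63 = 21.433 + 319.47 = 340.91 W.
Ideal ⇒ P_in = P_out, so I_p = P_out/V_p = 340.91/240 = 1.42 A.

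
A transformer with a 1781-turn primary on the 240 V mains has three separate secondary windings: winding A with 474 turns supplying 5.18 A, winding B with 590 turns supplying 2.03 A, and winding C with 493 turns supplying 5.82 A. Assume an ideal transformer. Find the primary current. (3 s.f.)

I_p ≈ 3.66 A

V_A = 240 × 474/1781 = 63.874 V; V_B = 240 × 590/1781 = 79.506 V; V_C = 240 × 493/1781 = 66.435 V.
P_out = V_A I_A + V_B I_B + V_C I_C = 63.874×5.18 + 79.506×2.03 + 66.435×5.82 = 330.87 + 161.40 + 386.65 = 878.91 W.
Ideal ⇒ P_in = P_out, so I_p = P_out/V_p = 878.91/240 = 3.66 A.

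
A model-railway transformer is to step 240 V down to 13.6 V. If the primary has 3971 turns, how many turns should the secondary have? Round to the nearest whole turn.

N_s/N_p = V_s/V_p, so N_s = 3971 × 13.6/240 = 225.0 ≈ 225 turns.

N_s = 225 turns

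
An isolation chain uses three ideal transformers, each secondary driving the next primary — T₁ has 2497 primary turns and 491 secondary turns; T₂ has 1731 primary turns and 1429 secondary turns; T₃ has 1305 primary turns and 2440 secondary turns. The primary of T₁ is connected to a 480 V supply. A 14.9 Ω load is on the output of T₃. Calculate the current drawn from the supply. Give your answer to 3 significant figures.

I_supply ≈ 2.97 A

After T₁: V = 480.00 × 491/2497 = 94.385 V.
After T₂: V = 94.385 × 1429/1731 = 77.918 V.
After T₃: V = 77.918 × 2440/1305 = 145.69 V.
I_load = 145.69/14.9 = 9.7776 A, so P_out = 145.69 × 9.7776 = 1424.5 W.
All ideal ⇒ P_in = P_out, so I_supply = 1424.5/480 = 2.97 A.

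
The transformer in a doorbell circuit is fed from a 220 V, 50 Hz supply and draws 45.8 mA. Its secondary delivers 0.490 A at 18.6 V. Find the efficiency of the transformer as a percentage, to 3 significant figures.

P_in = 220 × 0.0458 = 10.0760 W.
P_out = 18.6 × 0.490 = 9.11400 W.
η = P_out/P_in = 9.11400/10.0760 = 0.905.

η ≈ 90.5%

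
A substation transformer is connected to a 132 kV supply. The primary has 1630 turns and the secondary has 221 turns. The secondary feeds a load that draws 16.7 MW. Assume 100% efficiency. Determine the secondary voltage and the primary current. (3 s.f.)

V_s = V_p × N_s/N_p = 132000 × 221/1630 = 17897 V.
I_s = P/V_s = 1.67×10^7/17897 = 933.12 A.
I_p = I_s × N_s/N_p = 933.12 × 221/1630 = 127 A.

V_s ≈ 17900 V, I_p ≈ 127 A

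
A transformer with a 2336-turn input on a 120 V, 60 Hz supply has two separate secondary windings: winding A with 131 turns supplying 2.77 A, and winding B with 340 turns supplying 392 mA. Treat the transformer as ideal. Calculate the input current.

I_in ≈ 0.212 A

V_A = 120 × 131/2336 = 6.7295 V; V_B = 120 × 340/2336 = 17.466 V.
P_out = V_A I_A + V_B I_B = 6.7295×2.77 + 17.466×0.392 = 18.641 + 6.8466 = 25.487 W.
Ideal ⇒ P_in = P_out, so I_in = P_out/V_in = 25.487/120 = 0.212 A.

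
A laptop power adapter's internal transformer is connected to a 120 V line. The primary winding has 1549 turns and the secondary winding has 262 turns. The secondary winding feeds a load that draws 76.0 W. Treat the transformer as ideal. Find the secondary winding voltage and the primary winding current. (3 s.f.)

V_s = V_p × N_s/N_p = 120 × 262/1549 = 20.297 V.
I_s = P/V_s = 76.0/20.297 = 3.7444 A.
I_p = I_s × N_s/N_p = 3.7444 × 262/1549 = 0.633 A.

V_s ≈ 20.3 V, I_p ≈ 0.633 A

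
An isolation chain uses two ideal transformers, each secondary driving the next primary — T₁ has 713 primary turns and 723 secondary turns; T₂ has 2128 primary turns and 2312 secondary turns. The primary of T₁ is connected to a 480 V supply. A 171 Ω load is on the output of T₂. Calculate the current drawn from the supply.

After T₁: V = 480.00 × 723/713 = 486.73 V.
After T₂: V = 486.73 × 2312/2128 = 528.82 V.
I_load = 528.82/171 = 3.0925 A, so P_out = 528.82 × 3.0925 = 1635.4 W.
All ideal ⇒ P_in = P_out, so I_supply = 1635.4/480 = 3.41 A.

I_supply ≈ 3.41 A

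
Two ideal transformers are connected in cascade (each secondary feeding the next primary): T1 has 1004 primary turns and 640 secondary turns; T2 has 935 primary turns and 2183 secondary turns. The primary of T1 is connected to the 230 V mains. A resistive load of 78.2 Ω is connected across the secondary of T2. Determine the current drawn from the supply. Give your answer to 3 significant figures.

I_supply ≈ 6.51 A

Secondary of T1: V = 230.00 × 640/1004 = 146.61 V.
Secondary of T2: V = 146.61 × 2183/935 = 342.31 V.
I_load = 342.31/78.2 = 4.3773 A, so P_out = 342.31 × 4.3773 = 1498.4 W.
All ideal ⇒ P_in = P_out, so I_supply = 1498.4/230 = 6.51 A.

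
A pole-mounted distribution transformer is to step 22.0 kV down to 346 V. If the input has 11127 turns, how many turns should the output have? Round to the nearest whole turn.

N_out = 175 turns

N_out/N_in = V_out/V_in, so N_out = 11127 × 346/22000 = 175.0 ≈ 175 turns.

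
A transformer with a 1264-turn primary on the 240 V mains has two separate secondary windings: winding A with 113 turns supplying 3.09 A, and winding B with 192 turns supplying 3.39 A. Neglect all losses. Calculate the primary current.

I_p ≈ 0.791 A

V_A = 240 × 113/1264 = 21.456 V; V_B = 240 × 192/1264 = 36.456 V.
P_out = V_A I_A + V_B I_B = 21.456×3.09 + 36.456×3.39 = 66.298 + 123.58 = 189.88 W.
Ideal ⇒ P_in = P_out, so I_p = P_out/V_p = 189.88/240 = 0.791 A.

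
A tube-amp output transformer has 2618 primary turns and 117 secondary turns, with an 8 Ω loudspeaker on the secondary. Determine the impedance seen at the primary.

Z_p ≈ 4010 Ω

Z_p = (N_p/N_s)² × Z_s = (2618/117)² × 8 = 4010 Ω.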